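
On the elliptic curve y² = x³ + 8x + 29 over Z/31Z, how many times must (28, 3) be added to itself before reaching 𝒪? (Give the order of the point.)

11

2P: tangent at (28, 3): λ = (3·28² + 8)/(2·3) ≡ 4/6. 6⁻¹ ≡ 26 (mod 31) since 6·26 = 156 ≡ 1, so λ ≡ 4·26 ≡ 11.
  x = λ² - 28 - 28 = 121 - 56 ≡ 3; y = λ·(28 - 3) - 3 ≡ 24. → (3, 24)
3P: (3, 24) + (28, 3). λ = (3 - 24)/(28 - 3) ≡ 10/25 mod 31. 25⁻¹ ≡ 5 (mod 31) since 25·5 = 125 ≡ 1, so λ ≡ 19.
  x = λ² - 3 - 28 = 361 - 31 ≡ 20; y = λ·(3 - 20) - 24 ≡ 25. → (20, 25)
4P: (20, 25) + (28, 3). λ = (3 - 25)/(28 - 20) ≡ 9/8 mod 31. 8⁻¹ ≡ 4 (mod 31), so λ ≡ 5.
  x = λ² - 20 - 28 = 25 - 48 ≡ 8; y = λ·(20 - 8) - 25 ≡ 4. → (8, 4)
5P: (8, 4) + (28, 3). λ = (3 - 4)/(28 - 8) ≡ 30/20 mod 31. 20⁻¹ ≡ 14 (mod 31), so λ ≡ 17.
  x = λ² - 8 - 28 = 289 - 36 ≡ 5; y = λ·(8 - 5) - 4 ≡ 16. → (5, 16)
6P: (5, 16) + (28, 3). λ = (3 - 16)/(28 - 5) ≡ 18/23 mod 31. 23⁻¹ ≡ 27 (mod 31), so λ ≡ 21.
  x = λ² - 5 - 28 = 441 - 33 ≡ 5; y = λ·(5 - 5) - 16 ≡ 15. → (5, 15)
7P: (5, 15) + (28, 3). λ = (3 - 15)/(28 - 5) ≡ 19/23 mod 31. 23⁻¹ ≡ 27 (mod 31), so λ ≡ 17.
  x = λ² - 5 - 28 = 289 - 33 ≡ 8; y = λ·(5 - 8) - 15 ≡ 27. → (8, 27)
8P: (8, 27) + (28, 3). λ = (3 - 27)/(28 - 8) ≡ 7/20 mod 31. 20⁻¹ ≡ 14 (mod 31), so λ ≡ 5.
  x = λ² - 8 - 28 = 25 - 36 ≡ 20; y = λ·(8 - 20) - 27 ≡ 6. → (20, 6)
9P: (20, 6) + (28, 3). λ = (3 - 6)/(28 - 20) ≡ 28/8 mod 31. 8⁻¹ ≡ 4 (mod 31), so λ ≡ 19.
  x = λ² - 20 - 28 = 361 - 48 ≡ 3; y = λ·(20 - 3) - 6 ≡ 7. → (3, 7)
10P: (3, 7) + (28, 3). λ = (3 - 7)/(28 - 3) ≡ 27/25 mod 31. 25⁻¹ ≡ 5 (mod 31) since 25·5 = 125 ≡ 1, so λ ≡ 11.
  x = λ² - 3 - 28 = 121 - 31 ≡ 28; y = λ·(3 - 28) - 7 ≡ 28. → (28, 28)
11P: (28, 28) + (28, 3): same x and y₁ ≡ -y₂, so the sum is 𝒪.
11P = 𝒪, so the order is 11.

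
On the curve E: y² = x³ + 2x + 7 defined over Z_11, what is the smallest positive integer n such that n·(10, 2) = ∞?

7

2P: tangent at (10, 2): λ = (3·10² + 2)/(2·2) ≡ 5/4. 4⁻¹ ≡ 3 (mod 11) since 4·3 = 12 ≡ 1, so λ ≡ 5·3 ≡ 4.
  x = λ² - 10 - 10 = 16 - 20 ≡ 7; y = λ·(10 - 7) - 2 ≡ 10. → (7, 10)
3P: (7, 10) + (10, 2). λ = (2 - 10)/(10 - 7) ≡ 3/3 mod 11. 3⁻¹ ≡ 4 (mod 11), so λ ≡ 1.
  x = λ² - 7 - 10 = 1 - 17 ≡ 6; y = λ·(7 - 6) - 10 ≡ 2. → (6, 2)
4P: (6, 2) + (10, 2). λ = (2 - 2)/(10 - 6) ≡ 0/4 mod 11. 4⁻¹ ≡ 3 (mod 11), so λ ≡ 0.
  x = λ² - 6 - 10 = 0 - 16 ≡ 6; y = λ·(6 - 6) - 2 ≡ 9. → (6, 9)
5P: (6, 9) + (10, 2). λ = (2 - 9)/(10 - 6) ≡ 4/4 mod 11. 4⁻¹ ≡ 3 (mod 11), so λ ≡ 1.
  x = λ² - 6 - 10 = 1 - 16 ≡ 7; y = λ·(6 - 7) - 9 ≡ 1. → (7, 1)
6P: (7, 1) + (10, 2). λ = (2 - 1)/(10 - 7) ≡ 1/3 mod 11. 3⁻¹ ≡ 4 (mod 11), so λ ≡ 4.
  x = λ² - 7 - 10 = 16 - 17 ≡ 10; y = λ·(7 - 10) - 1 ≡ 9. → (10, 9)
7P: (10, 9) + (10, 2): same x and y₁ ≡ -y₂, so the sum is ∞.
7P = ∞, so the order is 7.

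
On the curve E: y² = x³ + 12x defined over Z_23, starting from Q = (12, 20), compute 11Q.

(12, 3)

Double-and-add on 11 = (1011)₂. Start with Q = (12, 20) for the leading 1-bit.
double: tangent at (12, 20): λ = (3·12² + 12)/(2·20) ≡ 7/17. 17⁻¹ ≡ 19 (mod 23), so λ ≡ 7·19 ≡ 18.
  x = λ² - 12 - 12 = 324 - 24 ≡ 1; y = λ·(12 - 1) - 20 ≡ 17. → (1, 17)
double: tangent at (1, 17): λ = (3·1² + 12)/(2·17) ≡ 15/11. 11⁻¹ ≡ 21 (mod 23), so λ ≡ 15·21 ≡ 16.
  x = λ² - 1 - 1 = 256 - 2 ≡ 1; y = λ·(1 - 1) - 17 ≡ 6. → (1, 6)
add Q: (1, 6) + (12, 20). λ = (20 - 6)/(12 - 1) ≡ 14/11 mod 23. 11⁻¹ ≡ 21 (mod 23) since 11·21 = 231 ≡ 1, so λ ≡ 18.
  x = λ² - 1 - 12 = 324 - 13 ≡ 12; y = λ·(1 - 12) - 6 ≡ 3. → (12, 3)
double: tangent at (12, 3): λ = (3·12² + 12)/(2·3) ≡ 7/6. 6⁻¹ ≡ 4 (mod 23) since 6·4 = 24 ≡ 1, so λ ≡ 7·4 ≡ 5.
  x = λ² - 12 - 12 = 25 - 24 ≡ 1; y = λ·(12 - 1) - 3 ≡ 6. → (1, 6)
add Q: (1, 6) + (12, 20). λ = (20 - 6)/(12 - 1) ≡ 14/11 mod 23. 11⁻¹ ≡ 21 (mod 23), so λ ≡ 18.
  x = λ² - 1 - 12 = 324 - 13 ≡ 12; y = λ·(1 - 12) - 6 ≡ 3. → (12, 3)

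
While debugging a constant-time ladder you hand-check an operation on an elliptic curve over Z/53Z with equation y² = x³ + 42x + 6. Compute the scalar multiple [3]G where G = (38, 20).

(15, 6)

Repeated addition: build up to 3G.
2G: tangent at (38, 20): λ = (3·38² + 42)/(2·20) ≡ 28/40. 40⁻¹ ≡ 4 (mod 53) since 40·4 = 160 ≡ 1, so λ ≡ 28·4 ≡ 6.
  x = λ² - 38 - 38 = 36 - 76 ≡ 13; y = λ·(38 - 13) - 20 ≡ 24. → (13, 24)
3G: (13, 24) + (38, 20). λ = (20 - 24)/(38 - 13) ≡ 49/25 mod 53. 25⁻¹ ≡ 17 (mod 53) since 25·17 = 425 ≡ 1, so λ ≡ 38.
  x = λ² - 13 - 38 = 1444 - 51 ≡ 15; y = λ·(13 - 15) - 24 ≡ 6. → (15, 6)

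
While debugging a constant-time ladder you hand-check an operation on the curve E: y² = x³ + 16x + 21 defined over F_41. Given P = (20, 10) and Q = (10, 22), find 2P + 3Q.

First 2P:
Repeated addition: build up to 2P.
2P: tangent at (20, 10): λ = (3·20² + 16)/(2·10) ≡ 27/20. 20⁻¹ ≡ 39 (mod 41), so λ ≡ 27·39 ≡ 28.
  x = λ² - 20 - 20 = 784 - 40 ≡ 6; y = λ·(20 - 6) - 10 ≡ 13. → (6, 13)
2P = (6, 13).
Next 3Q:
Repeated addition: build up to 3Q.
2Q: tangent at (10, 22): λ = (3·10² + 16)/(2·22) ≡ 29/3. 3⁻¹ ≡ 14 (mod 41), so λ ≡ 29·14 ≡ 37.
  x = λ² - 10 - 10 = 1369 - 20 ≡ 37; y = λ·(10 - 37) - 22 ≡ 4. → (37, 4)
3Q: (37, 4) + (10, 22). λ = (22 - 4)/(10 - 37) ≡ 18/14 mod 41. 14⁻¹ ≡ 3 (mod 41) since 14·3 = 42 ≡ 1, so λ ≡ 13.
  x = λ² - 37 - 10 = 169 - 47 ≡ 40; y = λ·(37 - 40) - 4 ≡ 39. → (40, 39)
3Q = (40, 39).
Finally 2P + 3Q:
(6, 13) + (40, 39). λ = (39 - 13)/(40 - 6) ≡ 26/34 mod 41. 34⁻¹ ≡ 35 (mod 41) since 34·35 = 1190 ≡ 1, so λ ≡ 8.
  x = λ² - 6 - 40 = 64 - 46 ≡ 18; y = λ·(6 - 18) - 13 ≡ 14. → (18, 14)

(18, 14)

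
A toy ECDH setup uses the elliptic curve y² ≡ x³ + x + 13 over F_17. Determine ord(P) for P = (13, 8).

2P: tangent at (13, 8): λ = (3·13² + 1)/(2·8) ≡ 15/16. 16⁻¹ ≡ 16 (mod 17) since 16·16 = 256 ≡ 1, so λ ≡ 15·16 ≡ 2.
  x = λ² - 13 - 13 = 4 - 26 ≡ 12; y = λ·(13 - 12) - 8 ≡ 11. → (12, 11)
3P: (12, 11) + (13, 8). λ = (8 - 11)/(13 - 12) ≡ 14/1 mod 17. 1⁻¹ ≡ 1 (mod 17), so λ ≡ 14.
  x = λ² - 12 - 13 = 196 - 25 ≡ 1; y = λ·(12 - 1) - 11 ≡ 7. → (1, 7)
4P: (1, 7) + (13, 8). λ = (8 - 7)/(13 - 1) ≡ 1/12 mod 17. 12⁻¹ ≡ 10 (mod 17), so λ ≡ 10.
  x = λ² - 1 - 13 = 100 - 14 ≡ 1; y = λ·(1 - 1) - 7 ≡ 10. → (1, 10)
5P: (1, 10) + (13, 8). λ = (8 - 10)/(13 - 1) ≡ 15/12 mod 17. 12⁻¹ ≡ 10 (mod 17) since 12·10 = 120 ≡ 1, so λ ≡ 14.
  x = λ² - 1 - 13 = 196 - 14 ≡ 12; y = λ·(1 - 12) - 10 ≡ 6. → (12, 6)
6P: (12, 6) + (13, 8). λ = (8 - 6)/(13 - 12) ≡ 2/1 mod 17. 1⁻¹ ≡ 1 (mod 17), so λ ≡ 2.
  x = λ² - 12 - 13 = 4 - 25 ≡ 13; y = λ·(12 - 13) - 6 ≡ 9. → (13, 9)
7P: (13, 9) + (13, 8): same x and y₁ ≡ -y₂, so the sum is O.
7P = O, so the order is 7.

7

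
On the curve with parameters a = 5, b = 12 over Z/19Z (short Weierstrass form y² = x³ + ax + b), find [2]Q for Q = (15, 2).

(9, 11)

tangent at (15, 2): λ = (3·15² + 5)/(2·2) ≡ 15/4. 4⁻¹ ≡ 5 (mod 19) since 4·5 = 20 ≡ 1, so λ ≡ 15·5 ≡ 18.
  x = λ² - 15 - 15 = 324 - 30 ≡ 9; y = λ·(15 - 9) - 2 ≡ 11. → (9, 11)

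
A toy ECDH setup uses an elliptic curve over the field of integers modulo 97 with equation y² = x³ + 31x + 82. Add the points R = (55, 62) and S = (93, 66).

(71, 18)

(55, 62) + (93, 66). λ = (66 - 62)/(93 - 55) ≡ 4/38 mod 97. 38⁻¹ ≡ 23 (mod 97), so λ ≡ 92.
  x = λ² - 55 - 93 = 8464 - 148 ≡ 71; y = λ·(55 - 71) - 62 ≡ 18. → (71, 18)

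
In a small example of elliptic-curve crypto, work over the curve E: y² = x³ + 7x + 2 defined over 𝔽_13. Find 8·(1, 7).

Write G = (1, 7).
Double-and-add on 8 = (1000)₂. Start with G = (1, 7) for the leading 1-bit.
double: tangent at (1, 7): λ = (3·1² + 7)/(2·7) ≡ 10/1. 1⁻¹ ≡ 1 (mod 13), so λ ≡ 10·1 ≡ 10.
  x = λ² - 1 - 1 = 100 - 2 ≡ 7; y = λ·(1 - 7) - 7 ≡ 11. → (7, 11)
double: tangent at (7, 11): λ = (3·7² + 7)/(2·11) ≡ 11/9. 9⁻¹ ≡ 3 (mod 13), so λ ≡ 11·3 ≡ 7.
  x = λ² - 7 - 7 = 49 - 14 ≡ 9; y = λ·(7 - 9) - 11 ≡ 1. → (9, 1)
double: tangent at (9, 1): λ = (3·9² + 7)/(2·1) ≡ 3/2. 2⁻¹ ≡ 7 (mod 13) since 2·7 = 14 ≡ 1, so λ ≡ 3·7 ≡ 8.
  x = λ² - 9 - 9 = 64 - 18 ≡ 7; y = λ·(9 - 7) - 1 ≡ 2. → (7, 2)

(7, 2)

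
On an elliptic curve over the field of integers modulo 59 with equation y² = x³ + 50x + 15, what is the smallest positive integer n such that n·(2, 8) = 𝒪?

8

2P: tangent at (2, 8): λ = (3·2² + 50)/(2·8) ≡ 3/16. 16⁻¹ ≡ 48 (mod 59) since 16·48 = 768 ≡ 1, so λ ≡ 3·48 ≡ 26.
  x = λ² - 2 - 2 = 676 - 4 ≡ 23; y = λ·(2 - 23) - 8 ≡ 36. → (23, 36)
3P: (23, 36) + (2, 8). λ = (8 - 36)/(2 - 23) ≡ 31/38 mod 59. 38⁻¹ ≡ 14 (mod 59), so λ ≡ 21.
  x = λ² - 23 - 2 = 441 - 25 ≡ 3; y = λ·(23 - 3) - 36 ≡ 30. → (3, 30)
4P: (3, 30) + (2, 8). λ = (8 - 30)/(2 - 3) ≡ 37/58 mod 59. 58⁻¹ ≡ 58 (mod 59), so λ ≡ 22.
  x = λ² - 3 - 2 = 484 - 5 ≡ 7; y = λ·(3 - 7) - 30 ≡ 0. → (7, 0)
5P: (7, 0) + (2, 8). λ = (8 - 0)/(2 - 7) ≡ 8/54 mod 59. 54⁻¹ ≡ 47 (mod 59), so λ ≡ 22.
  x = λ² - 7 - 2 = 484 - 9 ≡ 3; y = λ·(7 - 3) - 0 ≡ 29. → (3, 29)
6P: (3, 29) + (2, 8). λ = (8 - 29)/(2 - 3) ≡ 38/58 mod 59. 58⁻¹ ≡ 58 (mod 59) since 58·58 = 3364 ≡ 1, so λ ≡ 21.
  x = λ² - 3 - 2 = 441 - 5 ≡ 23; y = λ·(3 - 23) - 29 ≡ 23. → (23, 23)
7P: (23, 23) + (2, 8). λ = (8 - 23)/(2 - 23) ≡ 44/38 mod 59. 38⁻¹ ≡ 14 (mod 59) since 38·14 = 532 ≡ 1, so λ ≡ 26.
  x = λ² - 23 - 2 = 676 - 25 ≡ 2; y = λ·(23 - 2) - 23 ≡ 51. → (2, 51)
8P: (2, 51) + (2, 8): same x and y₁ ≡ -y₂, so the sum is 𝒪.
8P = 𝒪, so the order is 8.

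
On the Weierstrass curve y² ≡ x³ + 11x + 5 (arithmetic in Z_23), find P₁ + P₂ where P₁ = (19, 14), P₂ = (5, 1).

(19, 14) + (5, 1). λ = (1 - 14)/(5 - 19) ≡ 10/9 mod 23. 9⁻¹ ≡ 18 (mod 23) since 9·18 = 162 ≡ 1, so λ ≡ 19.
  x = λ² - 19 - 5 = 361 - 24 ≡ 15; y = λ·(19 - 15) - 14 ≡ 16. → (15, 16)

(15, 16)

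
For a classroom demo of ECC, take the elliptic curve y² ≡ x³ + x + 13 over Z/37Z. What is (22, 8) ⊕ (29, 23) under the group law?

(14, 25)

(22, 8) + (29, 23). λ = (23 - 8)/(29 - 22) ≡ 15/7 mod 37. 7⁻¹ ≡ 16 (mod 37) since 7·16 = 112 ≡ 1, so λ ≡ 18.
  x = λ² - 22 - 29 = 324 - 51 ≡ 14; y = λ·(22 - 14) - 8 ≡ 25. → (14, 25)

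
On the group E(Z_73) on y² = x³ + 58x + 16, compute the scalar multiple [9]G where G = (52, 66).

(31, 19)

Double-and-add on 9 = (1001)₂. Start with G = (52, 66) for the leading 1-bit.
double: tangent at (52, 66): λ = (3·52² + 58)/(2·66) ≡ 67/59. 59⁻¹ ≡ 26 (mod 73) since 59·26 = 1534 ≡ 1, so λ ≡ 67·26 ≡ 63.
  x = λ² - 52 - 52 = 3969 - 104 ≡ 69; y = λ·(52 - 69) - 66 ≡ 31. → (69, 31)
double: tangent at (69, 31): λ = (3·69² + 58)/(2·31) ≡ 33/62. 62⁻¹ ≡ 53 (mod 73) since 62·53 = 3286 ≡ 1, so λ ≡ 33·53 ≡ 70.
  x = λ² - 69 - 69 = 4900 - 138 ≡ 17; y = λ·(69 - 17) - 31 ≡ 32. → (17, 32)
double: tangent at (17, 32): λ = (3·17² + 58)/(2·32) ≡ 49/64. 64⁻¹ ≡ 8 (mod 73), so λ ≡ 49·8 ≡ 27.
  x = λ² - 17 - 17 = 729 - 34 ≡ 38; y = λ·(17 - 38) - 32 ≡ 58. → (38, 58)
add G: (38, 58) + (52, 66). λ = (66 - 58)/(52 - 38) ≡ 8/14 mod 73. 14⁻¹ ≡ 47 (mod 73), so λ ≡ 11.
  x = λ² - 38 - 52 = 121 - 90 ≡ 31; y = λ·(38 - 31) - 58 ≡ 19. → (31, 19)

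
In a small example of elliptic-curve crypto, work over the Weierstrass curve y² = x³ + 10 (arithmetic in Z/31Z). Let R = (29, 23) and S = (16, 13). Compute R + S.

(29, 23) + (16, 13). λ = (13 - 23)/(16 - 29) ≡ 21/18 mod 31. 18⁻¹ ≡ 19 (mod 31) since 18·19 = 342 ≡ 1, so λ ≡ 27.
  x = λ² - 29 - 16 = 729 - 45 ≡ 2; y = λ·(29 - 2) - 23 ≡ 24. → (2, 24)

(2, 24)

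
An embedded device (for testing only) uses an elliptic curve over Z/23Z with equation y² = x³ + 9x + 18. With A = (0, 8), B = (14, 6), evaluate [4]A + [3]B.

First 4A:
Double-and-add on 4 = (100)₂. Start with A = (0, 8) for the leading 1-bit.
double: tangent at (0, 8): λ = (3·0² + 9)/(2·8) ≡ 9/16. 16⁻¹ ≡ 13 (mod 23), so λ ≡ 9·13 ≡ 2.
  x = λ² - 0 - 0 = 4 - 0 ≡ 4; y = λ·(0 - 4) - 8 ≡ 7. → (4, 7)
double: tangent at (4, 7): λ = (3·4² + 9)/(2·7) ≡ 11/14. 14⁻¹ ≡ 5 (mod 23), so λ ≡ 11·5 ≡ 9.
  x = λ² - 4 - 4 = 81 - 8 ≡ 4; y = λ·(4 - 4) - 7 ≡ 16. → (4, 16)
4A = (4, 16).
Next 3B:
Repeated addition: build up to 3B.
2B: tangent at (14, 6): λ = (3·14² + 9)/(2·6) ≡ 22/12. 12⁻¹ ≡ 2 (mod 23) since 12·2 = 24 ≡ 1, so λ ≡ 22·2 ≡ 21.
  x = λ² - 14 - 14 = 441 - 28 ≡ 22; y = λ·(14 - 22) - 6 ≡ 10. → (22, 10)
3B: (22, 10) + (14, 6). λ = (6 - 10)/(14 - 22) ≡ 19/15 mod 23. 15⁻¹ ≡ 20 (mod 23), so λ ≡ 12.
  x = λ² - 22 - 14 = 144 - 36 ≡ 16; y = λ·(22 - 16) - 10 ≡ 16. → (16, 16)
3B = (16, 16).
Finally 4A + 3B:
(4, 16) + (16, 16). λ = (16 - 16)/(16 - 4) ≡ 0/12 mod 23. 12⁻¹ ≡ 2 (mod 23), so λ ≡ 0.
  x = λ² - 4 - 16 = 0 - 20 ≡ 3; y = λ·(4 - 3) - 16 ≡ 7. → (3, 7)

(3, 7)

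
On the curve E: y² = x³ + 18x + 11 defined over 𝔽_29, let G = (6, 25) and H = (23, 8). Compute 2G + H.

(27, 5)

First 2G:
Repeated addition: build up to 2G.
2G: tangent at (6, 25): λ = (3·6² + 18)/(2·25) ≡ 10/21. 21⁻¹ ≡ 18 (mod 29) since 21·18 = 378 ≡ 1, so λ ≡ 10·18 ≡ 6.
  x = λ² - 6 - 6 = 36 - 12 ≡ 24; y = λ·(6 - 24) - 25 ≡ 12. → (24, 12)
2G = (24, 12).
Finally 2G + H:
(24, 12) + (23, 8). λ = (8 - 12)/(23 - 24) ≡ 25/28 mod 29. 28⁻¹ ≡ 28 (mod 29) since 28·28 = 784 ≡ 1, so λ ≡ 4.
  x = λ² - 24 - 23 = 16 - 47 ≡ 27; y = λ·(24 - 27) - 12 ≡ 5. → (27, 5)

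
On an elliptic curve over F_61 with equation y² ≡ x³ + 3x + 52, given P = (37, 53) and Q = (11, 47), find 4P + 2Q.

(31, 31)

First 4P:
Double-and-add on 4 = (100)₂. Start with P = (37, 53) for the leading 1-bit.
double: tangent at (37, 53): λ = (3·37² + 3)/(2·53) ≡ 23/45. 45⁻¹ ≡ 19 (mod 61) since 45·19 = 855 ≡ 1, so λ ≡ 23·19 ≡ 10.
  x = λ² - 37 - 37 = 100 - 74 ≡ 26; y = λ·(37 - 26) - 53 ≡ 57. → (26, 57)
double: tangent at (26, 57): λ = (3·26² + 3)/(2·57) ≡ 18/53. 53⁻¹ ≡ 38 (mod 61) since 53·38 = 2014 ≡ 1, so λ ≡ 18·38 ≡ 13.
  x = λ² - 26 - 26 = 169 - 52 ≡ 56; y = λ·(26 - 56) - 57 ≡ 41. → (56, 41)
4P = (56, 41).
Next 2Q:
Repeated addition: build up to 2Q.
2Q: tangent at (11, 47): λ = (3·11² + 3)/(2·47) ≡ 0/33. 33⁻¹ ≡ 37 (mod 61), so λ ≡ 0·37 ≡ 0.
  x = λ² - 11 - 11 = 0 - 22 ≡ 39; y = λ·(11 - 39) - 47 ≡ 14. → (39, 14)
2Q = (39, 14).
Finally 4P + 2Q:
(56, 41) + (39, 14). λ = (14 - 41)/(39 - 56) ≡ 34/44 mod 61. 44⁻¹ ≡ 43 (mod 61), so λ ≡ 59.
  x = λ² - 56 - 39 = 3481 - 95 ≡ 31; y = λ·(56 - 31) - 41 ≡ 31. → (31, 31)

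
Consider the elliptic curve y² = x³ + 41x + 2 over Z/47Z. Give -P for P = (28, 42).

-(28, 42) = (28, -42 mod 47) = (28, 5).

(28, 5)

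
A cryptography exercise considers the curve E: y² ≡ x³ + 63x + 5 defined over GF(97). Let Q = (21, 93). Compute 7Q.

(58, 55)

Double-and-add on 7 = (111)₂. Start with Q = (21, 93) for the leading 1-bit.
double: tangent at (21, 93): λ = (3·21² + 63)/(2·93) ≡ 28/89. 89⁻¹ ≡ 12 (mod 97) since 89·12 = 1068 ≡ 1, so λ ≡ 28·12 ≡ 45.
  x = λ² - 21 - 21 = 2025 - 42 ≡ 43; y = λ·(21 - 43) - 93 ≡ 81. → (43, 81)
add Q: (43, 81) + (21, 93). λ = (93 - 81)/(21 - 43) ≡ 12/75 mod 97. 75⁻¹ ≡ 22 (mod 97), so λ ≡ 70.
  x = λ² - 43 - 21 = 4900 - 64 ≡ 83; y = λ·(43 - 83) - 81 ≡ 29. → (83, 29)
double: tangent at (83, 29): λ = (3·83² + 63)/(2·29) ≡ 69/58. 58⁻¹ ≡ 92 (mod 97) since 58·92 = 5336 ≡ 1, so λ ≡ 69·92 ≡ 43.
  x = λ² - 83 - 83 = 1849 - 166 ≡ 34; y = λ·(83 - 34) - 29 ≡ 41. → (34, 41)
add Q: (34, 41) + (21, 93). λ = (93 - 41)/(21 - 34) ≡ 52/84 mod 97. 84⁻¹ ≡ 82 (mod 97), so λ ≡ 93.
  x = λ² - 34 - 21 = 8649 - 55 ≡ 58; y = λ·(34 - 58) - 41 ≡ 55. → (58, 55)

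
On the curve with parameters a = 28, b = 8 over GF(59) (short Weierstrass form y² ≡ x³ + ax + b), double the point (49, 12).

tangent at (49, 12): λ = (3·49² + 28)/(2·12) ≡ 33/24. 24⁻¹ ≡ 32 (mod 59), so λ ≡ 33·32 ≡ 53.
  x = λ² - 49 - 49 = 2809 - 98 ≡ 56; y = λ·(49 - 56) - 12 ≡ 30. → (56, 30)

(56, 30)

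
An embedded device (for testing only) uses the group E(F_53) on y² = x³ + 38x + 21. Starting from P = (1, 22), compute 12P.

Double-and-add on 12 = (1100)₂. Start with P = (1, 22) for the leading 1-bit.
double: tangent at (1, 22): λ = (3·1² + 38)/(2·22) ≡ 41/44. 44⁻¹ ≡ 47 (mod 53), so λ ≡ 41·47 ≡ 19.
  x = λ² - 1 - 1 = 361 - 2 ≡ 41; y = λ·(1 - 41) - 22 ≡ 13. → (41, 13)
add P: (41, 13) + (1, 22). λ = (22 - 13)/(1 - 41) ≡ 9/13 mod 53. 13⁻¹ ≡ 49 (mod 53), so λ ≡ 17.
  x = λ² - 41 - 1 = 289 - 42 ≡ 35; y = λ·(41 - 35) - 13 ≡ 36. → (35, 36)
double: tangent at (35, 36): λ = (3·35² + 38)/(2·36) ≡ 3/19. 19⁻¹ ≡ 14 (mod 53) since 19·14 = 266 ≡ 1, so λ ≡ 3·14 ≡ 42.
  x = λ² - 35 - 35 = 1764 - 70 ≡ 51; y = λ·(35 - 51) - 36 ≡ 34. → (51, 34)
double: tangent at (51, 34): λ = (3·51² + 38)/(2·34) ≡ 50/15. 15⁻¹ ≡ 46 (mod 53), so λ ≡ 50·46 ≡ 21.
  x = λ² - 51 - 51 = 441 - 102 ≡ 21; y = λ·(51 - 21) - 34 ≡ 13. → (21, 13)

(21, 13)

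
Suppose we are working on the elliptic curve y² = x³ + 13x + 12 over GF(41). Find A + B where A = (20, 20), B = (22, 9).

(19, 36)

(20, 20) + (22, 9). λ = (9 - 20)/(22 - 20) ≡ 30/2 mod 41. 2⁻¹ ≡ 21 (mod 41) since 2·21 = 42 ≡ 1, so λ ≡ 15.
  x = λ² - 20 - 22 = 225 - 42 ≡ 19; y = λ·(20 - 19) - 20 ≡ 36. → (19, 36)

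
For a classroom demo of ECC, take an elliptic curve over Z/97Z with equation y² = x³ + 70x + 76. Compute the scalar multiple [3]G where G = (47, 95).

(57, 20)

Repeated addition: build up to 3G.
2G: tangent at (47, 95): λ = (3·47² + 70)/(2·95) ≡ 4/93. 93⁻¹ ≡ 24 (mod 97) since 93·24 = 2232 ≡ 1, so λ ≡ 4·24 ≡ 96.
  x = λ² - 47 - 47 = 9216 - 94 ≡ 4; y = λ·(47 - 4) - 95 ≡ 56. → (4, 56)
3G: (4, 56) + (47, 95). λ = (95 - 56)/(47 - 4) ≡ 39/43 mod 97. 43⁻¹ ≡ 88 (mod 97), so λ ≡ 37.
  x = λ² - 4 - 47 = 1369 - 51 ≡ 57; y = λ·(4 - 57) - 56 ≡ 20. → (57, 20)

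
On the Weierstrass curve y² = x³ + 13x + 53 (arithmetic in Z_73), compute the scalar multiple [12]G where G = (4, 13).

(1, 33)

Double-and-add on 12 = (1100)₂. Start with G = (4, 13) for the leading 1-bit.
double: tangent at (4, 13): λ = (3·4² + 13)/(2·13) ≡ 61/26. 26⁻¹ ≡ 59 (mod 73) since 26·59 = 1534 ≡ 1, so λ ≡ 61·59 ≡ 22.
  x = λ² - 4 - 4 = 484 - 8 ≡ 38; y = λ·(4 - 38) - 13 ≡ 42. → (38, 42)
add G: (38, 42) + (4, 13). λ = (13 - 42)/(4 - 38) ≡ 44/39 mod 73. 39⁻¹ ≡ 15 (mod 73) since 39·15 = 585 ≡ 1, so λ ≡ 3.
  x = λ² - 38 - 4 = 9 - 42 ≡ 40; y = λ·(38 - 40) - 42 ≡ 25. → (40, 25)
double: tangent at (40, 25): λ = (3·40² + 13)/(2·25) ≡ 68/50. 50⁻¹ ≡ 19 (mod 73) since 50·19 = 950 ≡ 1, so λ ≡ 68·19 ≡ 51.
  x = λ² - 40 - 40 = 2601 - 80 ≡ 39; y = λ·(40 - 39) - 25 ≡ 26. → (39, 26)
double: tangent at (39, 26): λ = (3·39² + 13)/(2·26) ≡ 50/52. 52⁻¹ ≡ 66 (mod 73) since 52·66 = 3432 ≡ 1, so λ ≡ 50·66 ≡ 15.
  x = λ² - 39 - 39 = 225 - 78 ≡ 1; y = λ·(39 - 1) - 26 ≡ 33. → (1, 33)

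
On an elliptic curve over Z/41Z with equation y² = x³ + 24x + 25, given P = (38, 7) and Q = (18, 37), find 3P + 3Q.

(21, 14)

First 3P:
Repeated addition: build up to 3P.
2P: tangent at (38, 7): λ = (3·38² + 24)/(2·7) ≡ 10/14. 14⁻¹ ≡ 3 (mod 41) since 14·3 = 42 ≡ 1, so λ ≡ 10·3 ≡ 30.
  x = λ² - 38 - 38 = 900 - 76 ≡ 4; y = λ·(38 - 4) - 7 ≡ 29. → (4, 29)
3P: (4, 29) + (38, 7). λ = (7 - 29)/(38 - 4) ≡ 19/34 mod 41. 34⁻¹ ≡ 35 (mod 41) since 34·35 = 1190 ≡ 1, so λ ≡ 9.
  x = λ² - 4 - 38 = 81 - 42 ≡ 39; y = λ·(4 - 39) - 29 ≡ 25. → (39, 25)
3P = (39, 25).
Next 3Q:
Repeated addition: build up to 3Q.
2Q: tangent at (18, 37): λ = (3·18² + 24)/(2·37) ≡ 12/33. 33⁻¹ ≡ 5 (mod 41) since 33·5 = 165 ≡ 1, so λ ≡ 12·5 ≡ 19.
  x = λ² - 18 - 18 = 361 - 36 ≡ 38; y = λ·(18 - 38) - 37 ≡ 34. → (38, 34)
3Q: (38, 34) + (18, 37). λ = (37 - 34)/(18 - 38) ≡ 3/21 mod 41. 21⁻¹ ≡ 2 (mod 41), so λ ≡ 6.
  x = λ² - 38 - 18 = 36 - 56 ≡ 21; y = λ·(38 - 21) - 34 ≡ 27. → (21, 27)
3Q = (21, 27).
Finally 3P + 3Q:
(39, 25) + (21, 27). λ = (27 - 25)/(21 - 39) ≡ 2/23 mod 41. 23⁻¹ ≡ 25 (mod 41) since 23·25 = 575 ≡ 1, so λ ≡ 9.
  x = λ² - 39 - 21 = 81 - 60 ≡ 21; y = λ·(39 - 21) - 25 ≡ 14. → (21, 14)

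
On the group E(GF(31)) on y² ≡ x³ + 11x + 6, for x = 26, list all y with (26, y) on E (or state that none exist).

none

x³ + 11x + 6 = 17868 ≡ 12 (mod 31).
12 is a non-residue mod 31; no y exists.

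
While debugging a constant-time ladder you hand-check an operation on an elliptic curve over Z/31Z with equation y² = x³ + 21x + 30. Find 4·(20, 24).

Write Q = (20, 24).
Repeated addition: build up to 4Q.
2Q: tangent at (20, 24): λ = (3·20² + 21)/(2·24) ≡ 12/17. 17⁻¹ ≡ 11 (mod 31), so λ ≡ 12·11 ≡ 8.
  x = λ² - 20 - 20 = 64 - 40 ≡ 24; y = λ·(20 - 24) - 24 ≡ 6. → (24, 6)
3Q: (24, 6) + (20, 24). λ = (24 - 6)/(20 - 24) ≡ 18/27 mod 31. 27⁻¹ ≡ 23 (mod 31) since 27·23 = 621 ≡ 1, so λ ≡ 11.
  x = λ² - 24 - 20 = 121 - 44 ≡ 15; y = λ·(24 - 15) - 6 ≡ 0. → (15, 0)
4Q: (15, 0) + (20, 24). λ = (24 - 0)/(20 - 15) ≡ 24/5 mod 31. 5⁻¹ ≡ 25 (mod 31) since 5·25 = 125 ≡ 1, so λ ≡ 11.
  x = λ² - 15 - 20 = 121 - 35 ≡ 24; y = λ·(15 - 24) - 0 ≡ 25. → (24, 25)

(24, 25)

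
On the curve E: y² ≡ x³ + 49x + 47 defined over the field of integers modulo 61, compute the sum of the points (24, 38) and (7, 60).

(24, 38) + (7, 60). λ = (60 - 38)/(7 - 24) ≡ 22/44 mod 61. 44⁻¹ ≡ 43 (mod 61) since 44·43 = 1892 ≡ 1, so λ ≡ 31.
  x = λ² - 24 - 7 = 961 - 31 ≡ 15; y = λ·(24 - 15) - 38 ≡ 58. → (15, 58)

(15, 58)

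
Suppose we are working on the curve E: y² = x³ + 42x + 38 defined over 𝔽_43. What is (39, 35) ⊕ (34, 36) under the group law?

(39, 35) + (34, 36). λ = (36 - 35)/(34 - 39) ≡ 1/38 mod 43. 38⁻¹ ≡ 17 (mod 43) since 38·17 = 646 ≡ 1, so λ ≡ 17.
  x = λ² - 39 - 34 = 289 - 73 ≡ 1; y = λ·(39 - 1) - 35 ≡ 9. → (1, 9)

(1, 9)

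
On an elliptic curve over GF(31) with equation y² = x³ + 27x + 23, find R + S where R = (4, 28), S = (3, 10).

(7, 11)

(4, 28) + (3, 10). λ = (10 - 28)/(3 - 4) ≡ 13/30 mod 31. 30⁻¹ ≡ 30 (mod 31), so λ ≡ 18.
  x = λ² - 4 - 3 = 324 - 7 ≡ 7; y = λ·(4 - 7) - 28 ≡ 11. → (7, 11)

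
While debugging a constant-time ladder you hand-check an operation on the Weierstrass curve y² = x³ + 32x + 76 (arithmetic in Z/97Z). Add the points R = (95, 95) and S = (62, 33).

(53, 28)

(95, 95) + (62, 33). λ = (33 - 95)/(62 - 95) ≡ 35/64 mod 97. 64⁻¹ ≡ 47 (mod 97), so λ ≡ 93.
  x = λ² - 95 - 62 = 8649 - 157 ≡ 53; y = λ·(95 - 53) - 95 ≡ 28. → (53, 28)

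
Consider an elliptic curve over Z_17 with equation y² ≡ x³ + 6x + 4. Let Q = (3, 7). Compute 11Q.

Double-and-add on 11 = (1011)₂. Start with Q = (3, 7) for the leading 1-bit.
double: tangent at (3, 7): λ = (3·3² + 6)/(2·7) ≡ 16/14. 14⁻¹ ≡ 11 (mod 17) since 14·11 = 154 ≡ 1, so λ ≡ 16·11 ≡ 6.
  x = λ² - 3 - 3 = 36 - 6 ≡ 13; y = λ·(3 - 13) - 7 ≡ 1. → (13, 1)
double: tangent at (13, 1): λ = (3·13² + 6)/(2·1) ≡ 3/2. 2⁻¹ ≡ 9 (mod 17) since 2·9 = 18 ≡ 1, so λ ≡ 3·9 ≡ 10.
  x = λ² - 13 - 13 = 100 - 26 ≡ 6; y = λ·(13 - 6) - 1 ≡ 1. → (6, 1)
add Q: (6, 1) + (3, 7). λ = (7 - 1)/(3 - 6) ≡ 6/14 mod 17. 14⁻¹ ≡ 11 (mod 17) since 14·11 = 154 ≡ 1, so λ ≡ 15.
  x = λ² - 6 - 3 = 225 - 9 ≡ 12; y = λ·(6 - 12) - 1 ≡ 11. → (12, 11)
double: tangent at (12, 11): λ = (3·12² + 6)/(2·11) ≡ 13/5. 5⁻¹ ≡ 7 (mod 17), so λ ≡ 13·7 ≡ 6.
  x = λ² - 12 - 12 = 36 - 24 ≡ 12; y = λ·(12 - 12) - 11 ≡ 6. → (12, 6)
add Q: (12, 6) + (3, 7). λ = (7 - 6)/(3 - 12) ≡ 1/8 mod 17. 8⁻¹ ≡ 15 (mod 17), so λ ≡ 15.
  x = λ² - 12 - 3 = 225 - 15 ≡ 6; y = λ·(12 - 6) - 6 ≡ 16. → (6, 16)

(6, 16)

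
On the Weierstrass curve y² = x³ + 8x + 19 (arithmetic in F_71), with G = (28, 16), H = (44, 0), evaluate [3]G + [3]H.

First 3G:
Repeated addition: build up to 3G.
2G: tangent at (28, 16): λ = (3·28² + 8)/(2·16) ≡ 17/32. 32⁻¹ ≡ 20 (mod 71), so λ ≡ 17·20 ≡ 56.
  x = λ² - 28 - 28 = 3136 - 56 ≡ 27; y = λ·(28 - 27) - 16 ≡ 40. → (27, 40)
3G: (27, 40) + (28, 16). λ = (16 - 40)/(28 - 27) ≡ 47/1 mod 71. 1⁻¹ ≡ 1 (mod 71), so λ ≡ 47.
  x = λ² - 27 - 28 = 2209 - 55 ≡ 24; y = λ·(27 - 24) - 40 ≡ 30. → (24, 30)
3G = (24, 30).
Next 3H:
Repeated addition: build up to 3H.
2H: (44, 0) + (44, 0): same x and y₁ ≡ -y₂, so the sum is the point at infinity.
3H: the point at infinity + (44, 0) = (44, 0) (identity).
3H = (44, 0).
Finally 3G + 3H:
(24, 30) + (44, 0). λ = (0 - 30)/(44 - 24) ≡ 41/20 mod 71. 20⁻¹ ≡ 32 (mod 71), so λ ≡ 34.
  x = λ² - 24 - 44 = 1156 - 68 ≡ 23; y = λ·(24 - 23) - 30 ≡ 4. → (23, 4)

(23, 4)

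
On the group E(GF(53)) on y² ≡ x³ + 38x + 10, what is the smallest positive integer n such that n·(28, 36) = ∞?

2P: tangent at (28, 36): λ = (3·28² + 38)/(2·36) ≡ 5/19. 19⁻¹ ≡ 14 (mod 53) since 19·14 = 266 ≡ 1, so λ ≡ 5·14 ≡ 17.
  x = λ² - 28 - 28 = 289 - 56 ≡ 21; y = λ·(28 - 21) - 36 ≡ 30. → (21, 30)
3P: (21, 30) + (28, 36). λ = (36 - 30)/(28 - 21) ≡ 6/7 mod 53. 7⁻¹ ≡ 38 (mod 53), so λ ≡ 16.
  x = λ² - 21 - 28 = 256 - 49 ≡ 48; y = λ·(21 - 48) - 30 ≡ 15. → (48, 15)
4P: (48, 15) + (28, 36). λ = (36 - 15)/(28 - 48) ≡ 21/33 mod 53. 33⁻¹ ≡ 45 (mod 53) since 33·45 = 1485 ≡ 1, so λ ≡ 44.
  x = λ² - 48 - 28 = 1936 - 76 ≡ 5; y = λ·(48 - 5) - 15 ≡ 22. → (5, 22)
5P: (5, 22) + (28, 36). λ = (36 - 22)/(28 - 5) ≡ 14/23 mod 53. 23⁻¹ ≡ 30 (mod 53), so λ ≡ 49.
  x = λ² - 5 - 28 = 2401 - 33 ≡ 36; y = λ·(5 - 36) - 22 ≡ 49. → (36, 49)
6P: (36, 49) + (28, 36). λ = (36 - 49)/(28 - 36) ≡ 40/45 mod 53. 45⁻¹ ≡ 33 (mod 53) since 45·33 = 1485 ≡ 1, so λ ≡ 48.
  x = λ² - 36 - 28 = 2304 - 64 ≡ 14; y = λ·(36 - 14) - 49 ≡ 0. → (14, 0)
7P: (14, 0) + (28, 36). λ = (36 - 0)/(28 - 14) ≡ 36/14 mod 53. 14⁻¹ ≡ 19 (mod 53), so λ ≡ 48.
  x = λ² - 14 - 28 = 2304 - 42 ≡ 36; y = λ·(14 - 36) - 0 ≡ 4. → (36, 4)
8P: (36, 4) + (28, 36). λ = (36 - 4)/(28 - 36) ≡ 32/45 mod 53. 45⁻¹ ≡ 33 (mod 53), so λ ≡ 49.
  x = λ² - 36 - 28 = 2401 - 64 ≡ 5; y = λ·(36 - 5) - 4 ≡ 31. → (5, 31)
9P: (5, 31) + (28, 36). λ = (36 - 31)/(28 - 5) ≡ 5/23 mod 53. 23⁻¹ ≡ 30 (mod 53), so λ ≡ 44.
  x = λ² - 5 - 28 = 1936 - 33 ≡ 48; y = λ·(5 - 48) - 31 ≡ 38. → (48, 38)
10P: (48, 38) + (28, 36). λ = (36 - 38)/(28 - 48) ≡ 51/33 mod 53. 33⁻¹ ≡ 45 (mod 53), so λ ≡ 16.
  x = λ² - 48 - 28 = 256 - 76 ≡ 21; y = λ·(48 - 21) - 38 ≡ 23. → (21, 23)
11P: (21, 23) + (28, 36). λ = (36 - 23)/(28 - 21) ≡ 13/7 mod 53. 7⁻¹ ≡ 38 (mod 53) since 7·38 = 266 ≡ 1, so λ ≡ 17.
  x = λ² - 21 - 28 = 289 - 49 ≡ 28; y = λ·(21 - 28) - 23 ≡ 17. → (28, 17)
12P: (28, 17) + (28, 36): same x and y₁ ≡ -y₂, so the sum is ∞.
12P = ∞, so the order is 12.

12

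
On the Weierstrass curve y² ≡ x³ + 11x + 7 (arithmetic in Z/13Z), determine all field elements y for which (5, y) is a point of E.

x³ + 11x + 7 = 187 ≡ 5 (mod 13).
5 is a non-residue mod 13; no y exists.

none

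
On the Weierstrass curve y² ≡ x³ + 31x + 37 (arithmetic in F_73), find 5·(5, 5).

Write P = (5, 5).
Double-and-add on 5 = (101)₂. Start with P = (5, 5) for the leading 1-bit.
double: tangent at (5, 5): λ = (3·5² + 31)/(2·5) ≡ 33/10. 10⁻¹ ≡ 22 (mod 73), so λ ≡ 33·22 ≡ 69.
  x = λ² - 5 - 5 = 4761 - 10 ≡ 6; y = λ·(5 - 6) - 5 ≡ 72. → (6, 72)
double: tangent at (6, 72): λ = (3·6² + 31)/(2·72) ≡ 66/71. 71⁻¹ ≡ 36 (mod 73), so λ ≡ 66·36 ≡ 40.
  x = λ² - 6 - 6 = 1600 - 12 ≡ 55; y = λ·(6 - 55) - 72 ≡ 12. → (55, 12)
add P: (55, 12) + (5, 5). λ = (5 - 12)/(5 - 55) ≡ 66/23 mod 73. 23⁻¹ ≡ 54 (mod 73), so λ ≡ 60.
  x = λ² - 55 - 5 = 3600 - 60 ≡ 36; y = λ·(55 - 36) - 12 ≡ 33. → (36, 33)

(36, 33)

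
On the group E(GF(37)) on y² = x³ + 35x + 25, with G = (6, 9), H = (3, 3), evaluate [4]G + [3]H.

(23, 11)

First 4G:
Double-and-add on 4 = (100)₂. Start with G = (6, 9) for the leading 1-bit.
double: tangent at (6, 9): λ = (3·6² + 35)/(2·9) ≡ 32/18. 18⁻¹ ≡ 35 (mod 37) since 18·35 = 630 ≡ 1, so λ ≡ 32·35 ≡ 10.
  x = λ² - 6 - 6 = 100 - 12 ≡ 14; y = λ·(6 - 14) - 9 ≡ 22. → (14, 22)
double: tangent at (14, 22): λ = (3·14² + 35)/(2·22) ≡ 31/7. 7⁻¹ ≡ 16 (mod 37) since 7·16 = 112 ≡ 1, so λ ≡ 31·16 ≡ 15.
  x = λ² - 14 - 14 = 225 - 28 ≡ 12; y = λ·(14 - 12) - 22 ≡ 8. → (12, 8)
4G = (12, 8).
Next 3H:
Repeated addition: build up to 3H.
2H: tangent at (3, 3): λ = (3·3² + 35)/(2·3) ≡ 25/6. 6⁻¹ ≡ 31 (mod 37) since 6·31 = 186 ≡ 1, so λ ≡ 25·31 ≡ 35.
  x = λ² - 3 - 3 = 1225 - 6 ≡ 35; y = λ·(3 - 35) - 3 ≡ 24. → (35, 24)
3H: (35, 24) + (3, 3). λ = (3 - 24)/(3 - 35) ≡ 16/5 mod 37. 5⁻¹ ≡ 15 (mod 37), so λ ≡ 18.
  x = λ² - 35 - 3 = 324 - 38 ≡ 27; y = λ·(35 - 27) - 24 ≡ 9. → (27, 9)
3H = (27, 9).
Finally 4G + 3H:
(12, 8) + (27, 9). λ = (9 - 8)/(27 - 12) ≡ 1/15 mod 37. 15⁻¹ ≡ 5 (mod 37), so λ ≡ 5.
  x = λ² - 12 - 27 = 25 - 39 ≡ 23; y = λ·(12 - 23) - 8 ≡ 11. → (23, 11)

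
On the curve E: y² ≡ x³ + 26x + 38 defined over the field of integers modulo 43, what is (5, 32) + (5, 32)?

(30, 30)

tangent at (5, 32): λ = (3·5² + 26)/(2·32) ≡ 15/21. 21⁻¹ ≡ 41 (mod 43), so λ ≡ 15·41 ≡ 13.
  x = λ² - 5 - 5 = 169 - 10 ≡ 30; y = λ·(5 - 30) - 32 ≡ 30. → (30, 30)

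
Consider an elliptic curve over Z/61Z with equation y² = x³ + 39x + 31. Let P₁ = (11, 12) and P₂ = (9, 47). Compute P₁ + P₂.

(11, 12) + (9, 47). λ = (47 - 12)/(9 - 11) ≡ 35/59 mod 61. 59⁻¹ ≡ 30 (mod 61) since 59·30 = 1770 ≡ 1, so λ ≡ 13.
  x = λ² - 11 - 9 = 169 - 20 ≡ 27; y = λ·(11 - 27) - 12 ≡ 24. → (27, 24)

(27, 24)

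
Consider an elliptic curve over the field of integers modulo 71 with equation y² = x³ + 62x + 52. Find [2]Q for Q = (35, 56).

tangent at (35, 56): λ = (3·35² + 62)/(2·56) ≡ 45/41. 41⁻¹ ≡ 26 (mod 71) since 41·26 = 1066 ≡ 1, so λ ≡ 45·26 ≡ 34.
  x = λ² - 35 - 35 = 1156 - 70 ≡ 21; y = λ·(35 - 21) - 56 ≡ 65. → (21, 65)

(21, 65)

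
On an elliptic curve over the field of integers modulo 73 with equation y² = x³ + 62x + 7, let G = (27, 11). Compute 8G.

(5, 2)

Double-and-add on 8 = (1000)₂. Start with G = (27, 11) for the leading 1-bit.
double: tangent at (27, 11): λ = (3·27² + 62)/(2·11) ≡ 59/22. 22⁻¹ ≡ 10 (mod 73), so λ ≡ 59·10 ≡ 6.
  x = λ² - 27 - 27 = 36 - 54 ≡ 55; y = λ·(27 - 55) - 11 ≡ 40. → (55, 40)
double: tangent at (55, 40): λ = (3·55² + 62)/(2·40) ≡ 12/7. 7⁻¹ ≡ 21 (mod 73), so λ ≡ 12·21 ≡ 33.
  x = λ² - 55 - 55 = 1089 - 110 ≡ 30; y = λ·(55 - 30) - 40 ≡ 55. → (30, 55)
double: tangent at (30, 55): λ = (3·30² + 62)/(2·55) ≡ 61/37. 37⁻¹ ≡ 2 (mod 73) since 37·2 = 74 ≡ 1, so λ ≡ 61·2 ≡ 49.
  x = λ² - 30 - 30 = 2401 - 60 ≡ 5; y = λ·(30 - 5) - 55 ≡ 2. → (5, 2)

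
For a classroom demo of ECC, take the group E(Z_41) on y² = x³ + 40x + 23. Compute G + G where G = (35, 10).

(11, 20)

tangent at (35, 10): λ = (3·35² + 40)/(2·10) ≡ 25/20. 20⁻¹ ≡ 39 (mod 41), so λ ≡ 25·39 ≡ 32.
  x = λ² - 35 - 35 = 1024 - 70 ≡ 11; y = λ·(35 - 11) - 10 ≡ 20. → (11, 20)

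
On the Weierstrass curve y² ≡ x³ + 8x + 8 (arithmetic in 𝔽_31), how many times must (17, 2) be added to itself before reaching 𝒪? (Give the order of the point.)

12

2P: tangent at (17, 2): λ = (3·17² + 8)/(2·2) ≡ 7/4. 4⁻¹ ≡ 8 (mod 31) since 4·8 = 32 ≡ 1, so λ ≡ 7·8 ≡ 25.
  x = λ² - 17 - 17 = 625 - 34 ≡ 2; y = λ·(17 - 2) - 2 ≡ 1. → (2, 1)
3P: (2, 1) + (17, 2). λ = (2 - 1)/(17 - 2) ≡ 1/15 mod 31. 15⁻¹ ≡ 29 (mod 31), so λ ≡ 29.
  x = λ² - 2 - 17 = 841 - 19 ≡ 16; y = λ·(2 - 16) - 1 ≡ 27. → (16, 27)
4P: (16, 27) + (17, 2). λ = (2 - 27)/(17 - 16) ≡ 6/1 mod 31. 1⁻¹ ≡ 1 (mod 31), so λ ≡ 6.
  x = λ² - 16 - 17 = 36 - 33 ≡ 3; y = λ·(16 - 3) - 27 ≡ 20. → (3, 20)
5P: (3, 20) + (17, 2). λ = (2 - 20)/(17 - 3) ≡ 13/14 mod 31. 14⁻¹ ≡ 20 (mod 31), so λ ≡ 12.
  x = λ² - 3 - 17 = 144 - 20 ≡ 0; y = λ·(3 - 0) - 20 ≡ 16. → (0, 16)
6P: (0, 16) + (17, 2). λ = (2 - 16)/(17 - 0) ≡ 17/17 mod 31. 17⁻¹ ≡ 11 (mod 31), so λ ≡ 1.
  x = λ² - 0 - 17 = 1 - 17 ≡ 15; y = λ·(0 - 15) - 16 ≡ 0. → (15, 0)
7P: (15, 0) + (17, 2). λ = (2 - 0)/(17 - 15) ≡ 2/2 mod 31. 2⁻¹ ≡ 16 (mod 31) since 2·16 = 32 ≡ 1, so λ ≡ 1.
  x = λ² - 15 - 17 = 1 - 32 ≡ 0; y = λ·(15 - 0) - 0 ≡ 15. → (0, 15)
8P: (0, 15) + (17, 2). λ = (2 - 15)/(17 - 0) ≡ 18/17 mod 31. 17⁻¹ ≡ 11 (mod 31), so λ ≡ 12.
  x = λ² - 0 - 17 = 144 - 17 ≡ 3; y = λ·(0 - 3) - 15 ≡ 11. → (3, 11)
9P: (3, 11) + (17, 2). λ = (2 - 11)/(17 - 3) ≡ 22/14 mod 31. 14⁻¹ ≡ 20 (mod 31), so λ ≡ 6.
  x = λ² - 3 - 17 = 36 - 20 ≡ 16; y = λ·(3 - 16) - 11 ≡ 4. → (16, 4)
10P: (16, 4) + (17, 2). λ = (2 - 4)/(17 - 16) ≡ 29/1 mod 31. 1⁻¹ ≡ 1 (mod 31), so λ ≡ 29.
  x = λ² - 16 - 17 = 841 - 33 ≡ 2; y = λ·(16 - 2) - 4 ≡ 30. → (2, 30)
11P: (2, 30) + (17, 2). λ = (2 - 30)/(17 - 2) ≡ 3/15 mod 31. 15⁻¹ ≡ 29 (mod 31) since 15·29 = 435 ≡ 1, so λ ≡ 25.
  x = λ² - 2 - 17 = 625 - 19 ≡ 17; y = λ·(2 - 17) - 30 ≡ 29. → (17, 29)
12P: (17, 29) + (17, 2): same x and y₁ ≡ -y₂, so the sum is 𝒪.
12P = 𝒪, so the order is 12.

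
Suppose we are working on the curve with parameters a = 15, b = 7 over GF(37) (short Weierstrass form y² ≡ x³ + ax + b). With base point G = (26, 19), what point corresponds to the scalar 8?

Repeated addition: build up to 8G.
2G: tangent at (26, 19): λ = (3·26² + 15)/(2·19) ≡ 8/1. 1⁻¹ ≡ 1 (mod 37) since 1·1 = 1 ≡ 1, so λ ≡ 8·1 ≡ 8.
  x = λ² - 26 - 26 = 64 - 52 ≡ 12; y = λ·(26 - 12) - 19 ≡ 19. → (12, 19)
3G: (12, 19) + (26, 19). λ = (19 - 19)/(26 - 12) ≡ 0/14 mod 37. 14⁻¹ ≡ 8 (mod 37) since 14·8 = 112 ≡ 1, so λ ≡ 0.
  x = λ² - 12 - 26 = 0 - 38 ≡ 36; y = λ·(12 - 36) - 19 ≡ 18. → (36, 18)
4G: (36, 18) + (26, 19). λ = (19 - 18)/(26 - 36) ≡ 1/27 mod 37. 27⁻¹ ≡ 11 (mod 37), so λ ≡ 11.
  x = λ² - 36 - 26 = 121 - 62 ≡ 22; y = λ·(36 - 22) - 18 ≡ 25. → (22, 25)
5G: (22, 25) + (26, 19). λ = (19 - 25)/(26 - 22) ≡ 31/4 mod 37. 4⁻¹ ≡ 28 (mod 37) since 4·28 = 112 ≡ 1, so λ ≡ 17.
  x = λ² - 22 - 26 = 289 - 48 ≡ 19; y = λ·(22 - 19) - 25 ≡ 26. → (19, 26)
6G: (19, 26) + (26, 19). λ = (19 - 26)/(26 - 19) ≡ 30/7 mod 37. 7⁻¹ ≡ 16 (mod 37), so λ ≡ 36.
  x = λ² - 19 - 26 = 1296 - 45 ≡ 30; y = λ·(19 - 30) - 26 ≡ 22. → (30, 22)
7G: (30, 22) + (26, 19). λ = (19 - 22)/(26 - 30) ≡ 34/33 mod 37. 33⁻¹ ≡ 9 (mod 37) since 33·9 = 297 ≡ 1, so λ ≡ 10.
  x = λ² - 30 - 26 = 100 - 56 ≡ 7; y = λ·(30 - 7) - 22 ≡ 23. → (7, 23)
8G: (7, 23) + (26, 19). λ = (19 - 23)/(26 - 7) ≡ 33/19 mod 37. 19⁻¹ ≡ 2 (mod 37), so λ ≡ 29.
  x = λ² - 7 - 26 = 841 - 33 ≡ 31; y = λ·(7 - 31) - 23 ≡ 21. → (31, 21)

(31, 21)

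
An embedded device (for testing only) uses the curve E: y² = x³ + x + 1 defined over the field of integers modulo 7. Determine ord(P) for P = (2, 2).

5

2P: tangent at (2, 2): λ = (3·2² + 1)/(2·2) ≡ 6/4. 4⁻¹ ≡ 2 (mod 7) since 4·2 = 8 ≡ 1, so λ ≡ 6·2 ≡ 5.
  x = λ² - 2 - 2 = 25 - 4 ≡ 0; y = λ·(2 - 0) - 2 ≡ 1. → (0, 1)
3P: (0, 1) + (2, 2). λ = (2 - 1)/(2 - 0) ≡ 1/2 mod 7. 2⁻¹ ≡ 4 (mod 7), so λ ≡ 4.
  x = λ² - 0 - 2 = 16 - 2 ≡ 0; y = λ·(0 - 0) - 1 ≡ 6. → (0, 6)
4P: (0, 6) + (2, 2). λ = (2 - 6)/(2 - 0) ≡ 3/2 mod 7. 2⁻¹ ≡ 4 (mod 7), so λ ≡ 5.
  x = λ² - 0 - 2 = 25 - 2 ≡ 2; y = λ·(0 - 2) - 6 ≡ 5. → (2, 5)
5P: (2, 5) + (2, 2): same x and y₁ ≡ -y₂, so the sum is ∞.
5P = ∞, so the order is 5.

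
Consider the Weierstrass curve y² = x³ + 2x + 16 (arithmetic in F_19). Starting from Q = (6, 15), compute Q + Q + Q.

Repeated addition: build up to 3Q.
2Q: tangent at (6, 15): λ = (3·6² + 2)/(2·15) ≡ 15/11. 11⁻¹ ≡ 7 (mod 19) since 11·7 = 77 ≡ 1, so λ ≡ 15·7 ≡ 10.
  x = λ² - 6 - 6 = 100 - 12 ≡ 12; y = λ·(6 - 12) - 15 ≡ 1. → (12, 1)
3Q: (12, 1) + (6, 15). λ = (15 - 1)/(6 - 12) ≡ 14/13 mod 19. 13⁻¹ ≡ 3 (mod 19), so λ ≡ 4.
  x = λ² - 12 - 6 = 16 - 18 ≡ 17; y = λ·(12 - 17) - 1 ≡ 17. → (17, 17)

(17, 17)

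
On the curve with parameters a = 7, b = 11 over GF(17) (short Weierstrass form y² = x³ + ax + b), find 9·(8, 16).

(1, 6)

Write Q = (8, 16).
Repeated addition: build up to 9Q.
2Q: tangent at (8, 16): λ = (3·8² + 7)/(2·16) ≡ 12/15. 15⁻¹ ≡ 8 (mod 17), so λ ≡ 12·8 ≡ 11.
  x = λ² - 8 - 8 = 121 - 16 ≡ 3; y = λ·(8 - 3) - 16 ≡ 5. → (3, 5)
3Q: (3, 5) + (8, 16). λ = (16 - 5)/(8 - 3) ≡ 11/5 mod 17. 5⁻¹ ≡ 7 (mod 17) since 5·7 = 35 ≡ 1, so λ ≡ 9.
  x = λ² - 3 - 8 = 81 - 11 ≡ 2; y = λ·(3 - 2) - 5 ≡ 4. → (2, 4)
4Q: (2, 4) + (8, 16). λ = (16 - 4)/(8 - 2) ≡ 12/6 mod 17. 6⁻¹ ≡ 3 (mod 17) since 6·3 = 18 ≡ 1, so λ ≡ 2.
  x = λ² - 2 - 8 = 4 - 10 ≡ 11; y = λ·(2 - 11) - 4 ≡ 12. → (11, 12)
5Q: (11, 12) + (8, 16). λ = (16 - 12)/(8 - 11) ≡ 4/14 mod 17. 14⁻¹ ≡ 11 (mod 17), so λ ≡ 10.
  x = λ² - 11 - 8 = 100 - 19 ≡ 13; y = λ·(11 - 13) - 12 ≡ 2. → (13, 2)
6Q: (13, 2) + (8, 16). λ = (16 - 2)/(8 - 13) ≡ 14/12 mod 17. 12⁻¹ ≡ 10 (mod 17) since 12·10 = 120 ≡ 1, so λ ≡ 4.
  x = λ² - 13 - 8 = 16 - 21 ≡ 12; y = λ·(13 - 12) - 2 ≡ 2. → (12, 2)
7Q: (12, 2) + (8, 16). λ = (16 - 2)/(8 - 12) ≡ 14/13 mod 17. 13⁻¹ ≡ 4 (mod 17) since 13·4 = 52 ≡ 1, so λ ≡ 5.
  x = λ² - 12 - 8 = 25 - 20 ≡ 5; y = λ·(12 - 5) - 2 ≡ 16. → (5, 16)
8Q: (5, 16) + (8, 16). λ = (16 - 16)/(8 - 5) ≡ 0/3 mod 17. 3⁻¹ ≡ 6 (mod 17) since 3·6 = 18 ≡ 1, so λ ≡ 0.
  x = λ² - 5 - 8 = 0 - 13 ≡ 4; y = λ·(5 - 4) - 16 ≡ 1. → (4, 1)
9Q: (4, 1) + (8, 16). λ = (16 - 1)/(8 - 4) ≡ 15/4 mod 17. 4⁻¹ ≡ 13 (mod 17) since 4·13 = 52 ≡ 1, so λ ≡ 8.
  x = λ² - 4 - 8 = 64 - 12 ≡ 1; y = λ·(4 - 1) - 1 ≡ 6. → (1, 6)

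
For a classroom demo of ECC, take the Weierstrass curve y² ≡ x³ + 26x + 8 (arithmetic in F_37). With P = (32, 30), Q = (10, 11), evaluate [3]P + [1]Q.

First 3P:
Repeated addition: build up to 3P.
2P: tangent at (32, 30): λ = (3·32² + 26)/(2·30) ≡ 27/23. 23⁻¹ ≡ 29 (mod 37), so λ ≡ 27·29 ≡ 6.
  x = λ² - 32 - 32 = 36 - 64 ≡ 9; y = λ·(32 - 9) - 30 ≡ 34. → (9, 34)
3P: (9, 34) + (32, 30). λ = (30 - 34)/(32 - 9) ≡ 33/23 mod 37. 23⁻¹ ≡ 29 (mod 37), so λ ≡ 32.
  x = λ² - 9 - 32 = 1024 - 41 ≡ 21; y = λ·(9 - 21) - 34 ≡ 26. → (21, 26)
3P = (21, 26).
Finally 3P + Q:
(21, 26) + (10, 11). λ = (11 - 26)/(10 - 21) ≡ 22/26 mod 37. 26⁻¹ ≡ 10 (mod 37) since 26·10 = 260 ≡ 1, so λ ≡ 35.
  x = λ² - 21 - 10 = 1225 - 31 ≡ 10; y = λ·(21 - 10) - 26 ≡ 26. → (10, 26)

(10, 26)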